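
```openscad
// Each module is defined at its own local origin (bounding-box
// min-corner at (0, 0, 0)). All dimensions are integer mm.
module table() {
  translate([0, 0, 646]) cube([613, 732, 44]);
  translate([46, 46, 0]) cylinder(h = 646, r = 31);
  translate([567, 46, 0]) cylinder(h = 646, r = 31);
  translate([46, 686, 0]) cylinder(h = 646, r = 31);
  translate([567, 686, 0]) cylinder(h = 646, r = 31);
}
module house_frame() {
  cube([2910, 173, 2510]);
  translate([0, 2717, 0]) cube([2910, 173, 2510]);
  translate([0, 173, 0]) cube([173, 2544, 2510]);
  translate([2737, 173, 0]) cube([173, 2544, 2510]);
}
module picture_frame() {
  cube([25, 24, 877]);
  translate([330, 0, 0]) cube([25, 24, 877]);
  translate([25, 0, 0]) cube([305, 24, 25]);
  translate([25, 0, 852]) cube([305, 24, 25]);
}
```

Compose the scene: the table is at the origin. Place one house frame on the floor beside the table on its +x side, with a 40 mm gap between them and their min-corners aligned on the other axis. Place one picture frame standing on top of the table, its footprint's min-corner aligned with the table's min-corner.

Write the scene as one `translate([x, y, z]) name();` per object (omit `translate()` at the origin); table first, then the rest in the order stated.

table();
translate([653, 0, 0]) house_frame();
translate([0, 0, 690]) picture_frame();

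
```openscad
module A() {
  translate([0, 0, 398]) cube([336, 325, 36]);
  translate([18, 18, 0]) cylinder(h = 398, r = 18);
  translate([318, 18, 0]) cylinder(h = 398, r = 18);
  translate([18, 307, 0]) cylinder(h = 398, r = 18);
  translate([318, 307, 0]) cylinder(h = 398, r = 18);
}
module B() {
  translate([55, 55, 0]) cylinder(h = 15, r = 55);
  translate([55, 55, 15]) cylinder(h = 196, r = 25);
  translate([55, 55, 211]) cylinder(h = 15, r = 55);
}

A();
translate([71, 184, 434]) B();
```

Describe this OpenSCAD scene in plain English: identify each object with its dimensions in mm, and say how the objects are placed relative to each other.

A is a four-legged stool. The seat is 336×325 mm, 36 mm thick, top at z = 434 mm. It stands on four round legs, each 36 mm in diameter, from z = 0 to the seat underside, each leg's axis is inset half a diameter from the nearest pair of seat edges (so the leg's bounding box is flush with the corner).

B is a spool: two coaxial disc flanges of radius 55 mm and thickness 15 mm, joined by a core cylinder of radius 25 mm and height 196 mm. The lower flange rests on z = 0 and the three cylinders share a vertical axis.

The spool is on top of the stool.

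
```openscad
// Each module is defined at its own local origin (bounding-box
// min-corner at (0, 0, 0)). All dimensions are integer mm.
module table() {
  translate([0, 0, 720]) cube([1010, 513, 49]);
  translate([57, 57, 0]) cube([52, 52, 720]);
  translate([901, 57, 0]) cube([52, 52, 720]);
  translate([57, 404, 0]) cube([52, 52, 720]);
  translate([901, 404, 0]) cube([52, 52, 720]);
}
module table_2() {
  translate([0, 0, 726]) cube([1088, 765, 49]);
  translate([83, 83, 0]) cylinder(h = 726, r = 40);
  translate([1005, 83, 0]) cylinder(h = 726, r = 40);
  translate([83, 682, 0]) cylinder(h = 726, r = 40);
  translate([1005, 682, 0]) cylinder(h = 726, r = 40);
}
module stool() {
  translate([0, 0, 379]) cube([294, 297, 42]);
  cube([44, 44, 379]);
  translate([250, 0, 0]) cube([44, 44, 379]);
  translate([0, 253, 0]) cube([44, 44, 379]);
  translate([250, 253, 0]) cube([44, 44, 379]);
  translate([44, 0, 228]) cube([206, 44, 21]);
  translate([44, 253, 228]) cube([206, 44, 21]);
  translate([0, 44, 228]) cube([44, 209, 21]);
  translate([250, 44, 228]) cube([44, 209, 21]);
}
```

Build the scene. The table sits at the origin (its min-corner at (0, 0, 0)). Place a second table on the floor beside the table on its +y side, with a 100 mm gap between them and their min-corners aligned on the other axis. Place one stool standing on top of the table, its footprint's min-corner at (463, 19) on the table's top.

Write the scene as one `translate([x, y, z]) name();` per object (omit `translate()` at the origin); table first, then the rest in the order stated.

table();
translate([0, 613, 0]) table_2();
translate([463, 19, 769]) stool();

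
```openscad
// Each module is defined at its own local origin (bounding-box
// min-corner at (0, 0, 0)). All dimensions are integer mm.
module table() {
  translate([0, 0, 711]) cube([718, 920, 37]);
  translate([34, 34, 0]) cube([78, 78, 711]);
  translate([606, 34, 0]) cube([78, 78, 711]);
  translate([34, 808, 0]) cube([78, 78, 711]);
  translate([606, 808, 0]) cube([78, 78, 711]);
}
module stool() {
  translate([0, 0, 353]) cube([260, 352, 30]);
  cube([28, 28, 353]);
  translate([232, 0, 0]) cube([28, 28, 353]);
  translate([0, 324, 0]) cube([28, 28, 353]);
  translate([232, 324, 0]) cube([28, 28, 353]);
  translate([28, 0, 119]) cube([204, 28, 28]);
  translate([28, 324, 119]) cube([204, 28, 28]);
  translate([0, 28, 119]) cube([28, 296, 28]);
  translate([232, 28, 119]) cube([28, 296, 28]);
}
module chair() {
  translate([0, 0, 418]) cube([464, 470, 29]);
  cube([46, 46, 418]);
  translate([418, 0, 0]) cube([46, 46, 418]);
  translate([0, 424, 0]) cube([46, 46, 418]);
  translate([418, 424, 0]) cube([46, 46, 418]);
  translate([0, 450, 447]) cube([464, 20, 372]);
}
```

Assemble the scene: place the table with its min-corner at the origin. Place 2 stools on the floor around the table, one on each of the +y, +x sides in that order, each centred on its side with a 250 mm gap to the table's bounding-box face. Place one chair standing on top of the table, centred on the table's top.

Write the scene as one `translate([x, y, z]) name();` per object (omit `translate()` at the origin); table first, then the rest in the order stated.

table();
translate([229, 1170, 0]) stool();
translate([968, 284, 0]) stool();
translate([127, 225, 748]) chair();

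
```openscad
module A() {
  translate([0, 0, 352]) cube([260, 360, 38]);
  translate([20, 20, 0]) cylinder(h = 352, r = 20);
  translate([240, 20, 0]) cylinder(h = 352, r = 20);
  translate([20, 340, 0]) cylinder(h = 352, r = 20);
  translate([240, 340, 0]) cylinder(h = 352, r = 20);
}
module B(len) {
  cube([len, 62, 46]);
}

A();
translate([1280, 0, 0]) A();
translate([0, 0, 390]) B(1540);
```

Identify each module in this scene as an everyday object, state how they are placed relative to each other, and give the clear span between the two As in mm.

A is a stool. B is a beam. A beam spans the tops of two stools. The clear span between the two stools is 1020 mm.

Second stool starts at x = 1280; first ends at x = 260; clear span = 1280 − 260 = 1020 mm.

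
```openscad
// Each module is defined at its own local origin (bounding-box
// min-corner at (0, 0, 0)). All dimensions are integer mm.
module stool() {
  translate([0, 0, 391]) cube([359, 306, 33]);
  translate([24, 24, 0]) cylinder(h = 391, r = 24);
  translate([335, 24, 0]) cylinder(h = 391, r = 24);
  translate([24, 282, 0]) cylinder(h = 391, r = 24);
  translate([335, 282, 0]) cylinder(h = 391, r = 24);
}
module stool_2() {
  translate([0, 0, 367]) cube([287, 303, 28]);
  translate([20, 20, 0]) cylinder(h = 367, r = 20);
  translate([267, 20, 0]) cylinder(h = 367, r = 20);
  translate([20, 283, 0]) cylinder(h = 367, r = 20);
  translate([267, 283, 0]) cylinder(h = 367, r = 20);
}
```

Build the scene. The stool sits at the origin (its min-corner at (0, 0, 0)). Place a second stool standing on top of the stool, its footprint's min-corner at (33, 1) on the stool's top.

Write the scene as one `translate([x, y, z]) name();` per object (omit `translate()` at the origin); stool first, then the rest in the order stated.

stool();
translate([33, 1, 424]) stool_2();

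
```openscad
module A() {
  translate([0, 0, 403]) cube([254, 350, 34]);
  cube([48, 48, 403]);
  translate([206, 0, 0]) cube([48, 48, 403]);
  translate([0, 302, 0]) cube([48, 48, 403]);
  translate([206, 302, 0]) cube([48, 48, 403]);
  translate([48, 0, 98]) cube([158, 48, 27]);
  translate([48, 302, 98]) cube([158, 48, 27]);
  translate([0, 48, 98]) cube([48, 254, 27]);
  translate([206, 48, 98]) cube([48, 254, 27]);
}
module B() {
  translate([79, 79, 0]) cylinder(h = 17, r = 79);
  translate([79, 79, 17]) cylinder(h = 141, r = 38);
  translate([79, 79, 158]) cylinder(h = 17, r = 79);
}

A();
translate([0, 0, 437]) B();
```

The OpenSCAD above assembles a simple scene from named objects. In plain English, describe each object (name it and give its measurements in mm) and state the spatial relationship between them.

A is a simple wooden stool: a rectangular seat 254 mm (x) by 350 mm (y), 34 mm thick, top face at z = 437 mm, on four square legs, each 48×48 mm in cross-section. The legs rest on z = 0, each flush with a corner of the seat. Four stretchers, 48 mm wide and 27 mm tall, connect adjacent legs with their undersides at z = 98 mm, each running between the inner faces of the legs it joins and aligned with the legs' outer faces on the other axis.

B is a spool: two coaxial disc flanges of radius 79 mm and thickness 17 mm, joined by a core cylinder of radius 38 mm and height 141 mm. The lower flange rests on z = 0 and the three cylinders share a vertical axis.

The spool is on top of the stool.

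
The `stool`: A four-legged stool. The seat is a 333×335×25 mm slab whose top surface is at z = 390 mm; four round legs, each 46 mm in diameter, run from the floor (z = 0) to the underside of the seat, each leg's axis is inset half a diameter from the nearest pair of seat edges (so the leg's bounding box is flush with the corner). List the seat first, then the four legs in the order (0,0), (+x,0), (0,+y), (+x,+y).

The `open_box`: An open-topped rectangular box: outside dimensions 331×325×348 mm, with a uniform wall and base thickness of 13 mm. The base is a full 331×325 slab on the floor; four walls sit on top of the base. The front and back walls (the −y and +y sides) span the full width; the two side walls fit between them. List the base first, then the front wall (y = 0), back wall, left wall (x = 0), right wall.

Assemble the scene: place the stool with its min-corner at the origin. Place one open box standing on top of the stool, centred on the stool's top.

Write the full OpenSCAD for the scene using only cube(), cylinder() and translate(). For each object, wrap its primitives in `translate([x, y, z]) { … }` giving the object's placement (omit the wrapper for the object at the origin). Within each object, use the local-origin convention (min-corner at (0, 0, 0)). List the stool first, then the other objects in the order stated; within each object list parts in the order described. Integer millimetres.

translate([0, 0, 365]) cube([333, 335, 25]);
translate([23, 23, 0]) cylinder(h = 365, r = 23);
translate([310, 23, 0]) cylinder(h = 365, r = 23);
translate([23, 312, 0]) cylinder(h = 365, r = 23);
translate([310, 312, 0]) cylinder(h = 365, r = 23);
translate([1, 5, 390]) {
  cube([331, 325, 13]);
  translate([0, 0, 13]) cube([331, 13, 335]);
  translate([0, 312, 13]) cube([331, 13, 335]);
  translate([0, 13, 13]) cube([13, 299, 335]);
  translate([318, 13, 13]) cube([13, 299, 335]);
}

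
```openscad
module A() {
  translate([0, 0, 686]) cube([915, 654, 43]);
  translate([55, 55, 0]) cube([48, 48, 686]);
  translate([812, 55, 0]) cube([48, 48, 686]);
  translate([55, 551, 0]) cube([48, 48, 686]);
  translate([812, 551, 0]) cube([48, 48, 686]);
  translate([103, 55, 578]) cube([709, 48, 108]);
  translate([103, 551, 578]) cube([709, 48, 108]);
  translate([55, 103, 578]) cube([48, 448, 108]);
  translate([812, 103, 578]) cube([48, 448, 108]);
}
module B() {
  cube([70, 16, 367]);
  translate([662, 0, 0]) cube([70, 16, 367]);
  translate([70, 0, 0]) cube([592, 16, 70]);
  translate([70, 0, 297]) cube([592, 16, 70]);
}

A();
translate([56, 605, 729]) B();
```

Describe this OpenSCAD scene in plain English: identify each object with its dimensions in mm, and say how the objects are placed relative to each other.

A is a table: top 915 mm (x) × 654 mm (y), 43 mm thick, upper face at z = 729 mm, on four 48×48 mm square legs, each inset 55 mm from the nearest pair of top edges, running from z = 0 to the bottom of the top. Four apron rails, 48 mm thick and 108 mm tall, run between adjacent legs with their top edges flush with the underside of the top and their outer faces flush with the legs' outer faces.

B is a picture frame with a 592×227 mm rectangular opening (x by z) and a uniform 70 mm border on every side. Frame depth is 16 mm along y. It is built from two vertical stiles running the full outside height and two horizontal rails spanning the gap between the stiles.

The picture frame is on top of the table.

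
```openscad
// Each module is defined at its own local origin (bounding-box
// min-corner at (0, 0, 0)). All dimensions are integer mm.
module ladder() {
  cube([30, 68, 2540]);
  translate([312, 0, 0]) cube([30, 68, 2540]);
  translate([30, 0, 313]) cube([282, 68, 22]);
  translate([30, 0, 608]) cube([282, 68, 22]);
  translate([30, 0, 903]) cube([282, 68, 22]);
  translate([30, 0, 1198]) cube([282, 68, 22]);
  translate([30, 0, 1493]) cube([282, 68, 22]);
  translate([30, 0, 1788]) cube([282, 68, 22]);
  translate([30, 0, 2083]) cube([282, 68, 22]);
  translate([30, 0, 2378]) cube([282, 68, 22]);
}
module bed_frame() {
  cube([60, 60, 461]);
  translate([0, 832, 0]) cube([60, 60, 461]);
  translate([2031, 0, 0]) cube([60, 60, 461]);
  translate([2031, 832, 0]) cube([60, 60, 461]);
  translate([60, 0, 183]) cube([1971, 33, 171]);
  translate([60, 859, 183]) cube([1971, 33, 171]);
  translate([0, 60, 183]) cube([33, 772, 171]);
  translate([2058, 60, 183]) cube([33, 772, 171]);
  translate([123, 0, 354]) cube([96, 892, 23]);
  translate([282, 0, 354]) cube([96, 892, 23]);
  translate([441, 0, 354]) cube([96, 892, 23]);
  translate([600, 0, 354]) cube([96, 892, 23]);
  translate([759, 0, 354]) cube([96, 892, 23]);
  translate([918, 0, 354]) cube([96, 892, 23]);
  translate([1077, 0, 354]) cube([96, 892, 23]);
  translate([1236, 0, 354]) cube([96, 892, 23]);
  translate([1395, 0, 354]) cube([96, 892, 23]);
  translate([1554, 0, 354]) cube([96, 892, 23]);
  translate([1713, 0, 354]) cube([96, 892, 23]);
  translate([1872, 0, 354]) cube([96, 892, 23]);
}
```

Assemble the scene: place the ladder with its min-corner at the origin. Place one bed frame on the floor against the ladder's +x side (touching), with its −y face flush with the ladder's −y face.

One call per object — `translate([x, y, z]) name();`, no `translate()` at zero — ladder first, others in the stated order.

ladder();
translate([342, 0, 0]) bed_frame();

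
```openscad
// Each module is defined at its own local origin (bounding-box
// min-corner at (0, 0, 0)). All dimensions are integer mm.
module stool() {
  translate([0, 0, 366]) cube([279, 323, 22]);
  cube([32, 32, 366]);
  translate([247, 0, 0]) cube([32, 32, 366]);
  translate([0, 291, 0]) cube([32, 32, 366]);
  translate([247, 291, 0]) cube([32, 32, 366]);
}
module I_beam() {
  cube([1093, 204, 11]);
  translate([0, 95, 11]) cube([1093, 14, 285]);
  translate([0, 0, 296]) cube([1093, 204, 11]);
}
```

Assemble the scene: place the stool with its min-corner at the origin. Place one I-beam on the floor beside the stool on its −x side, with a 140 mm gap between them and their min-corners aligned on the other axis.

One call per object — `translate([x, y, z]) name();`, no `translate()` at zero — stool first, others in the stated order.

stool();
translate([-1233, 0, 0]) I_beam();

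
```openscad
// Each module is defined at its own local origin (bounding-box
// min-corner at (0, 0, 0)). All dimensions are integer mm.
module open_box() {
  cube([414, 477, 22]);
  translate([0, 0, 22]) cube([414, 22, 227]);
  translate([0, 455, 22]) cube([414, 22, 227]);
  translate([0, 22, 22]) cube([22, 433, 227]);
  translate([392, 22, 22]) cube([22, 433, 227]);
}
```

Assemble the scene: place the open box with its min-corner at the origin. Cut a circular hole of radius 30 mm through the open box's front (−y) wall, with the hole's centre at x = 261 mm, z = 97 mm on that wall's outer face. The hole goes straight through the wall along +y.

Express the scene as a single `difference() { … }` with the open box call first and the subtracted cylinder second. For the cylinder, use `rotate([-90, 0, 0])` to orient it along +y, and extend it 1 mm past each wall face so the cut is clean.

difference() {
  open_box();
  translate([261, -1, 97]) rotate([-90, 0, 0]) cylinder(h = 24, r = 30);
}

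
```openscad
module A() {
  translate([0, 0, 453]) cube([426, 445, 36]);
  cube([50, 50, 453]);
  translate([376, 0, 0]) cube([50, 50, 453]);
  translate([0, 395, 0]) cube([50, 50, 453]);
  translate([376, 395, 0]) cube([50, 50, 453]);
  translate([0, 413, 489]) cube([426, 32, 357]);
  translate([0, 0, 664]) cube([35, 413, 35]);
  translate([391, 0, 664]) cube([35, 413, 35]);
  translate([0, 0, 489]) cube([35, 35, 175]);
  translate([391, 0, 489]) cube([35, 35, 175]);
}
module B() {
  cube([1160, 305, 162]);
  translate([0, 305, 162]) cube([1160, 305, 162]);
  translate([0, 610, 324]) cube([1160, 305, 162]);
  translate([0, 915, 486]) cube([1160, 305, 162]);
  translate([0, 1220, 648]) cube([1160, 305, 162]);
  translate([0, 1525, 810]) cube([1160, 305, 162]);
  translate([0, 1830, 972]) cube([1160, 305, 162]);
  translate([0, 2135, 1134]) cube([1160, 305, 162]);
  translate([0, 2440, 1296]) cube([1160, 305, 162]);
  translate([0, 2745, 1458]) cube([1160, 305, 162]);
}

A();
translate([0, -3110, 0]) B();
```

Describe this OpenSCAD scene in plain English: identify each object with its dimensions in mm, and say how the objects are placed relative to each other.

A is a chair: 426×445 mm seat, 36 mm thick, top at z = 489 mm, on four 50 mm square corner legs flush with the seat edges. A 32 mm thick backrest slab spans the full seat width, extending 357 mm above the seat top, its back face flush with the seat's +y edge. Two armrests of 35×35 mm section run along each side from the seat's front edge to the front of the backrest, top faces 210 mm above the seat top and outer faces flush with the seat's x-edges; a 35×35 mm post under the front of each armrest stands on the seat at the front corner.

B is a straight staircase of 10 solid steps. Each step is 1160 mm wide (x), 305 mm deep (y, the going) and 162 mm tall (the rise). The first step rests on the floor; each subsequent step sits one going further in +y and one rise higher in +z, directly behind and above the previous step with no overlap.

The staircase is on the floor beside the chair on its −y side.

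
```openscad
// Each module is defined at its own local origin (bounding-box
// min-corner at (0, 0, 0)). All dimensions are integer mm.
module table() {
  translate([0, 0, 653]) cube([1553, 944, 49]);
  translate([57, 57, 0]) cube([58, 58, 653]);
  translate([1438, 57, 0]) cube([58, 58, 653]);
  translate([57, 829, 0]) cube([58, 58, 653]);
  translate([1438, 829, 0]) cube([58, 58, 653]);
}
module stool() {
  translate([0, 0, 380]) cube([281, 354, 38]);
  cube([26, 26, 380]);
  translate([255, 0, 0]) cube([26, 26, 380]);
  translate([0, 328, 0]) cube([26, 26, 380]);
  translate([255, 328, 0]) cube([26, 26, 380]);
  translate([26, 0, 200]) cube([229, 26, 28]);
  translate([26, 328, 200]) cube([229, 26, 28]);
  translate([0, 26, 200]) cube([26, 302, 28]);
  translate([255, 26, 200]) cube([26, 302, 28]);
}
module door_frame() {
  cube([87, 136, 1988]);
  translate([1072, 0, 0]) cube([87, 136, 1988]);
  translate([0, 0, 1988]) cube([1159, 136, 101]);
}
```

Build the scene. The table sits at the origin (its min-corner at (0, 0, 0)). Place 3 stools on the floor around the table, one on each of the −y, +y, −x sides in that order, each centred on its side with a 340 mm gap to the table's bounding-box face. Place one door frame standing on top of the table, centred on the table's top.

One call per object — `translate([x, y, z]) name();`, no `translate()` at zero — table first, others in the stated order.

table();
translate([636, -694, 0]) stool();
translate([636, 1284, 0]) stool();
translate([-621, 295, 0]) stool();
translate([197, 404, 702]) door_frame();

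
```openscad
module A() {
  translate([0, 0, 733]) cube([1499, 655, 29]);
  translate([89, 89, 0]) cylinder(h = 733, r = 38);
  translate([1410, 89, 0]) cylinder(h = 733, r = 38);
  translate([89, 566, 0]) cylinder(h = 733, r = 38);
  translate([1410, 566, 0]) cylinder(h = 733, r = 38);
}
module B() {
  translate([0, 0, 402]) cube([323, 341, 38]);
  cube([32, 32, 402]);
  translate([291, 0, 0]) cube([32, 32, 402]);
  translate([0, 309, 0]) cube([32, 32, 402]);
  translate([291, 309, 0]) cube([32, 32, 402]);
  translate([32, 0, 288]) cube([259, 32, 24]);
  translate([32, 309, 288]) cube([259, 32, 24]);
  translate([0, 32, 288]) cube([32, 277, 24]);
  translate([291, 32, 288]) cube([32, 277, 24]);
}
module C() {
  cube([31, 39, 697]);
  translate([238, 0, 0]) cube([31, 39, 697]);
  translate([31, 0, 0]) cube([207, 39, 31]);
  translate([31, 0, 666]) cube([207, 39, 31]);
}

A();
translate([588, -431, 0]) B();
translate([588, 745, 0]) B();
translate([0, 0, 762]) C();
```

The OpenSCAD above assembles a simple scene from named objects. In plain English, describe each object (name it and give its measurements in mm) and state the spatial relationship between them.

A is a table with a 1499×655 mm rectangular top, 29 mm thick, top surface at z = 762 mm, supported by four round legs of 76 mm diameter, each leg's bounding box inset 51 mm from the nearest pair of top edges, running from the floor.

B is a four-legged stool. The seat is 323×341 mm, 38 mm thick, top at z = 440 mm. It stands on four square legs, each 32×32 mm in cross-section, from z = 0 to the seat underside, each flush with a corner of the seat. Four stretchers, 32 mm wide and 24 mm tall, connect adjacent legs with their undersides at z = 288 mm, each running between the inner faces of the legs it joins and aligned with the legs' outer faces on the other axis.

C is a rectangular picture frame lying in the x–z plane (depth along y). The opening is 207 mm wide (x) by 635 mm tall (z), surrounded by a border 31 mm wide on all four sides. The frame is 39 mm deep and is made of two full-height vertical stiles with two horizontal rails fitted between them.

Two stools sit around the table at the −y, +y sides. The picture frame is on top of the table.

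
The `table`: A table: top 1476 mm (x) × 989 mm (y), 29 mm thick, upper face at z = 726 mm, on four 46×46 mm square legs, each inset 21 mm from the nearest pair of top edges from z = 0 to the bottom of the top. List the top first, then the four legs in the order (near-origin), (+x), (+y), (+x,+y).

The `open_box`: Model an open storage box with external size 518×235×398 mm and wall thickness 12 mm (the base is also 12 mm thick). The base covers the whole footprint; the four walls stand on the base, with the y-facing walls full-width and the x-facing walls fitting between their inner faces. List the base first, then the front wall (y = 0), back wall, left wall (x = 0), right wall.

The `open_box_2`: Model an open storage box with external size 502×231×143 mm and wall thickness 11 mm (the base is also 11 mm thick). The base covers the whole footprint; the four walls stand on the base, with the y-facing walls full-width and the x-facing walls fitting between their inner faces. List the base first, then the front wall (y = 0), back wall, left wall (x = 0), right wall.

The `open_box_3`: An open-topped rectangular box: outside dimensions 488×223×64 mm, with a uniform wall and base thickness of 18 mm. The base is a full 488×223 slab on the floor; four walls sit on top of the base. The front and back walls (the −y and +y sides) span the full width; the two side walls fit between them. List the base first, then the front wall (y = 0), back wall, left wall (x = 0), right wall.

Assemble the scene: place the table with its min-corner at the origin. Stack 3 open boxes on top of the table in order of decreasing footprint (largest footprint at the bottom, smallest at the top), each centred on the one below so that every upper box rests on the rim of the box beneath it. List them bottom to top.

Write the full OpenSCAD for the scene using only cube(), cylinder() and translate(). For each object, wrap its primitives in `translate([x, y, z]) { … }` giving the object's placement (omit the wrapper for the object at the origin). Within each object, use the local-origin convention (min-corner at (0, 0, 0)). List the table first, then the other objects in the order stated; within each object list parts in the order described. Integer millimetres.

translate([0, 0, 697]) cube([1476, 989, 29]);
translate([21, 21, 0]) cube([46, 46, 697]);
translate([1409, 21, 0]) cube([46, 46, 697]);
translate([21, 922, 0]) cube([46, 46, 697]);
translate([1409, 922, 0]) cube([46, 46, 697]);
translate([479, 377, 726]) {
  cube([518, 235, 12]);
  translate([0, 0, 12]) cube([518, 12, 386]);
  translate([0, 223, 12]) cube([518, 12, 386]);
  translate([0, 12, 12]) cube([12, 211, 386]);
  translate([506, 12, 12]) cube([12, 211, 386]);
}
translate([487, 379, 1124]) {
  cube([502, 231, 11]);
  translate([0, 0, 11]) cube([502, 11, 132]);
  translate([0, 220, 11]) cube([502, 11, 132]);
  translate([0, 11, 11]) cube([11, 209, 132]);
  translate([491, 11, 11]) cube([11, 209, 132]);
}
translate([494, 383, 1267]) {
  cube([488, 223, 18]);
  translate([0, 0, 18]) cube([488, 18, 46]);
  translate([0, 205, 18]) cube([488, 18, 46]);
  translate([0, 18, 18]) cube([18, 187, 46]);
  translate([470, 18, 18]) cube([18, 187, 46]);
}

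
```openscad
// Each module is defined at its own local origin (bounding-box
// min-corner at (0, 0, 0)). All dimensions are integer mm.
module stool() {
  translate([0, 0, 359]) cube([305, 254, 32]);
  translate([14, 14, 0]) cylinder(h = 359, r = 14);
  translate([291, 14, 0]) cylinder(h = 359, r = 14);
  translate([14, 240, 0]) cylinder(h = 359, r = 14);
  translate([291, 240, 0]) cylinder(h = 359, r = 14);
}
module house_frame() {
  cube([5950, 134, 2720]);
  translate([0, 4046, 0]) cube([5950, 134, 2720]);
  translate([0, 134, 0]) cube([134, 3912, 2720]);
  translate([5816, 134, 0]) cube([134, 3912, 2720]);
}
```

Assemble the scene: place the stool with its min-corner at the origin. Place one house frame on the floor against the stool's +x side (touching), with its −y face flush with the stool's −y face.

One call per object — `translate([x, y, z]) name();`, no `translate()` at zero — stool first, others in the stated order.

stool();
translate([305, 0, 0]) house_frame();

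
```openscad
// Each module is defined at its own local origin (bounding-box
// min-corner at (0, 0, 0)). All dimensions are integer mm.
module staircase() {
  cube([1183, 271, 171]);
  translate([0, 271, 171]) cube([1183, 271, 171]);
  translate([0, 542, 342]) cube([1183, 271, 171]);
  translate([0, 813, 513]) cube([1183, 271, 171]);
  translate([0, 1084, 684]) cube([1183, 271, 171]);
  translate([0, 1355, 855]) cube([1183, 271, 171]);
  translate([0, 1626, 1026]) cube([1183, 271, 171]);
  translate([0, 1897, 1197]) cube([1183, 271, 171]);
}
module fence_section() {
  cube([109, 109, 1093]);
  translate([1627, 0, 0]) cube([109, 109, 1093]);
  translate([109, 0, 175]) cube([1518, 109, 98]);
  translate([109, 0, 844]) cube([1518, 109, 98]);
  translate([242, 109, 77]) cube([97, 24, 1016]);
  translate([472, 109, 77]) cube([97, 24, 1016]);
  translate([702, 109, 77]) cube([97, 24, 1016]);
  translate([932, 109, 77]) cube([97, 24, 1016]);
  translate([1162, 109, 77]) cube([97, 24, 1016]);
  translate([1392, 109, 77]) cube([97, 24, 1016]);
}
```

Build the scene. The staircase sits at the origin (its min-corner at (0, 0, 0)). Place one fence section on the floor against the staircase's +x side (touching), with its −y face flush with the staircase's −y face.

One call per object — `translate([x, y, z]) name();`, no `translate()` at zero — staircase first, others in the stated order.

staircase();
translate([1183, 0, 0]) fence_section();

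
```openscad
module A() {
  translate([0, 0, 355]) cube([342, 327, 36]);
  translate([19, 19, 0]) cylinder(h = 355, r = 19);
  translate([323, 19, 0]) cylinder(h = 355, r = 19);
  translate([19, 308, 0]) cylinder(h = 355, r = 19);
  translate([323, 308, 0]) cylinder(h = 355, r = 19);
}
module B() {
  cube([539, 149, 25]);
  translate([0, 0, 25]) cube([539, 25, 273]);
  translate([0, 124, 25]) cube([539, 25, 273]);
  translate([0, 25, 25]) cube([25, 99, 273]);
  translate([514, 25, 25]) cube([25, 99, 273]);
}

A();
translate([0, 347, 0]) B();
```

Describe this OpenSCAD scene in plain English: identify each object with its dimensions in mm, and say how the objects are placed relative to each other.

A is a simple wooden stool: a rectangular seat 342 mm (x) by 327 mm (y), 36 mm thick, top face at z = 391 mm, on four round legs, each 38 mm in diameter. The legs rest on z = 0, each leg's axis is inset half a diameter from the nearest pair of seat edges (so the leg's bounding box is flush with the corner).

B is an open storage box with external size 539×149×298 mm and wall thickness 25 mm (the base is also 25 mm thick). The base covers the whole footprint; the four walls stand on the base, with the y-facing walls full-width and the x-facing walls fitting between their inner faces.

The open box is on the floor beside the stool on its +y side.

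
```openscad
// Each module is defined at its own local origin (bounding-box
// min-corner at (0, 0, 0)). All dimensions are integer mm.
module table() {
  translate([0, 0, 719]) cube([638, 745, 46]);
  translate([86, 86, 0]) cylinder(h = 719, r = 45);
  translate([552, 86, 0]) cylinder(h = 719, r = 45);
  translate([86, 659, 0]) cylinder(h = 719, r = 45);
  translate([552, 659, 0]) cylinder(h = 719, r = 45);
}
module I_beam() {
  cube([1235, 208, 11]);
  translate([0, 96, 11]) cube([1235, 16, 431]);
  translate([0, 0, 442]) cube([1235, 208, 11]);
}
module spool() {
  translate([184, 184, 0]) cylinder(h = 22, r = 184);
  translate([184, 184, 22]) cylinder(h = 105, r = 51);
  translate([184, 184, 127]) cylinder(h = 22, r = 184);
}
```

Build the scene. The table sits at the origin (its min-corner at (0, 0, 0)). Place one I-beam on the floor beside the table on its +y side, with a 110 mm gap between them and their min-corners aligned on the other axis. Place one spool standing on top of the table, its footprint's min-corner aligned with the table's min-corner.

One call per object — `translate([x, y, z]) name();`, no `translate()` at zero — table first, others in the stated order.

table();
translate([0, 855, 0]) I_beam();
translate([0, 0, 765]) spool();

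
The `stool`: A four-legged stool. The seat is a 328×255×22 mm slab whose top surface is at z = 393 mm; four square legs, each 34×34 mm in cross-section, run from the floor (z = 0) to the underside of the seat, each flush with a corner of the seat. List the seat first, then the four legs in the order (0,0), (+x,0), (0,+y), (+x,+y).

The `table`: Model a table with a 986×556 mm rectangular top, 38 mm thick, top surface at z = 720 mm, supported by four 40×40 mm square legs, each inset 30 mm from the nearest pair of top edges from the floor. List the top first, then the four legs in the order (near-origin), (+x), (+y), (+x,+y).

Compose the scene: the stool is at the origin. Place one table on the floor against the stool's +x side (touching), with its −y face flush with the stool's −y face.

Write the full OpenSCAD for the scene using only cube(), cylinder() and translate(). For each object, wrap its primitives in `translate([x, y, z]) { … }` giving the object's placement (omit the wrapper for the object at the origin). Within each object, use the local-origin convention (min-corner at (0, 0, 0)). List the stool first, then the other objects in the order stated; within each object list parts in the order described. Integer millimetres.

translate([0, 0, 371]) cube([328, 255, 22]);
cube([34, 34, 371]);
translate([294, 0, 0]) cube([34, 34, 371]);
translate([0, 221, 0]) cube([34, 34, 371]);
translate([294, 221, 0]) cube([34, 34, 371]);
translate([328, 0, 0]) {
  translate([0, 0, 682]) cube([986, 556, 38]);
  translate([30, 30, 0]) cube([40, 40, 682]);
  translate([916, 30, 0]) cube([40, 40, 682]);
  translate([30, 486, 0]) cube([40, 40, 682]);
  translate([916, 486, 0]) cube([40, 40, 682]);
}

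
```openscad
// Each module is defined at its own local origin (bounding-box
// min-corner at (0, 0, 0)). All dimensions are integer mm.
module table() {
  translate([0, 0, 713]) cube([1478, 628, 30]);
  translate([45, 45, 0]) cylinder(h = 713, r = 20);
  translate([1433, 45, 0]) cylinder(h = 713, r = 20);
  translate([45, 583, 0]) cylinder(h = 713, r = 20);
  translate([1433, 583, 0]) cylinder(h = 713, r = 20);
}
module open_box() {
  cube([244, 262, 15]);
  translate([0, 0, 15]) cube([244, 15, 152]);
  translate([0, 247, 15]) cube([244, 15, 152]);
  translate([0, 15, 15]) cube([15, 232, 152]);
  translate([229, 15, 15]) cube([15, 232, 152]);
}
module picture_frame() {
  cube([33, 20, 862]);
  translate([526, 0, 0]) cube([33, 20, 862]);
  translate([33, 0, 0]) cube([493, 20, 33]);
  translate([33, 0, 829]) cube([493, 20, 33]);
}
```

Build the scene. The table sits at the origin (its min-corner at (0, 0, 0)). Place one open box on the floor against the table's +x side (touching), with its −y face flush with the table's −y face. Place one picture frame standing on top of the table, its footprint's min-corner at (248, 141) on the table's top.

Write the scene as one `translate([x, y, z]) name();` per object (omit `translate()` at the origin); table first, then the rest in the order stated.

table();
translate([1478, 0, 0]) open_box();
translate([248, 141, 743]) picture_frame();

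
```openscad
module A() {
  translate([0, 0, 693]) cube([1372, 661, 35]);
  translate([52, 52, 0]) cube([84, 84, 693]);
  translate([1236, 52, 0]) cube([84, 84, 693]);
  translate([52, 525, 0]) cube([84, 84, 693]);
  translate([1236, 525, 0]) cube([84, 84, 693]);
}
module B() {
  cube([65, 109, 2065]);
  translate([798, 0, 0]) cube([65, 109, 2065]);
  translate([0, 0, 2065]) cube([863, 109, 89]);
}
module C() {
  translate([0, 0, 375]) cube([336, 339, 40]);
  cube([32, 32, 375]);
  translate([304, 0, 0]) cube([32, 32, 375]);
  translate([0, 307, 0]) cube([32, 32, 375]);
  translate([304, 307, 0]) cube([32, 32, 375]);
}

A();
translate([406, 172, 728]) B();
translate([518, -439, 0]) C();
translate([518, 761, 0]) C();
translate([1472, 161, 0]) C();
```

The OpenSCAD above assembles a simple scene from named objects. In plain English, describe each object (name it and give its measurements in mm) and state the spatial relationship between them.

A is a rectangular dining table. The top is 1372×661×35 mm with its upper surface at z = 728 mm. It stands on four 84×84 mm square legs, each inset 52 mm from the nearest pair of top edges, running from the floor to the underside of the top.

B is a rectangular door frame: two vertical jambs of 65×109 mm section, 2065 mm tall, with a clear opening 733 mm wide between their inner faces. A header 89 mm tall and 109 mm deep lies on top of the jambs and spans the full outside width.

C is a four-legged stool. The seat is 336×339 mm, 40 mm thick, top at z = 415 mm. It stands on four square legs, each 32×32 mm in cross-section, from z = 0 to the seat underside, each flush with a corner of the seat.

The door frame is on top of the table. Three stools sit around the table at the −y, +y, +x sides.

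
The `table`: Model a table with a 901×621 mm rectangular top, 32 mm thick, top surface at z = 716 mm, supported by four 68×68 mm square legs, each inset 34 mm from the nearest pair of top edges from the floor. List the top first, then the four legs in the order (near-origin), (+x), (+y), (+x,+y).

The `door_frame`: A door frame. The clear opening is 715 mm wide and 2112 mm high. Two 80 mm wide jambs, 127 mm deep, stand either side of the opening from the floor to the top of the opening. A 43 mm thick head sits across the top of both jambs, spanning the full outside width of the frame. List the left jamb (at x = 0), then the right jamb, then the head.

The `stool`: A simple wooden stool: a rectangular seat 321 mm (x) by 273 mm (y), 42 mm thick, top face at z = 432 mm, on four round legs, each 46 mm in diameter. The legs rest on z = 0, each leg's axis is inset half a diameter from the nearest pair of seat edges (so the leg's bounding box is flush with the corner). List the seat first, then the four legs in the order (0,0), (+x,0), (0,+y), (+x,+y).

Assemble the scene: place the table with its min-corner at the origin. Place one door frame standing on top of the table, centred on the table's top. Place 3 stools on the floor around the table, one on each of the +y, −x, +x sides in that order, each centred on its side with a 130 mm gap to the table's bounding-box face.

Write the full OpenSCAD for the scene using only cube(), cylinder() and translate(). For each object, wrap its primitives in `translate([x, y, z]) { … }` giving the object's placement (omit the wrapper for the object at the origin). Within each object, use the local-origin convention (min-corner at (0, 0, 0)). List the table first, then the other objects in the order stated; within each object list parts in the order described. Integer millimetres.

translate([0, 0, 684]) cube([901, 621, 32]);
translate([34, 34, 0]) cube([68, 68, 684]);
translate([799, 34, 0]) cube([68, 68, 684]);
translate([34, 519, 0]) cube([68, 68, 684]);
translate([799, 519, 0]) cube([68, 68, 684]);
translate([13, 247, 716]) {
  cube([80, 127, 2112]);
  translate([795, 0, 0]) cube([80, 127, 2112]);
  translate([0, 0, 2112]) cube([875, 127, 43]);
}
translate([290, 751, 0]) {
  translate([0, 0, 390]) cube([321, 273, 42]);
  translate([23, 23, 0]) cylinder(h = 390, r = 23);
  translate([298, 23, 0]) cylinder(h = 390, r = 23);
  translate([23, 250, 0]) cylinder(h = 390, r = 23);
  translate([298, 250, 0]) cylinder(h = 390, r = 23);
}
translate([-451, 174, 0]) {
  translate([0, 0, 390]) cube([321, 273, 42]);
  translate([23, 23, 0]) cylinder(h = 390, r = 23);
  translate([298, 23, 0]) cylinder(h = 390, r = 23);
  translate([23, 250, 0]) cylinder(h = 390, r = 23);
  translate([298, 250, 0]) cylinder(h = 390, r = 23);
}
translate([1031, 174, 0]) {
  translate([0, 0, 390]) cube([321, 273, 42]);
  translate([23, 23, 0]) cylinder(h = 390, r = 23);
  translate([298, 23, 0]) cylinder(h = 390, r = 23);
  translate([23, 250, 0]) cylinder(h = 390, r = 23);
  translate([298, 250, 0]) cylinder(h = 390, r = 23);
}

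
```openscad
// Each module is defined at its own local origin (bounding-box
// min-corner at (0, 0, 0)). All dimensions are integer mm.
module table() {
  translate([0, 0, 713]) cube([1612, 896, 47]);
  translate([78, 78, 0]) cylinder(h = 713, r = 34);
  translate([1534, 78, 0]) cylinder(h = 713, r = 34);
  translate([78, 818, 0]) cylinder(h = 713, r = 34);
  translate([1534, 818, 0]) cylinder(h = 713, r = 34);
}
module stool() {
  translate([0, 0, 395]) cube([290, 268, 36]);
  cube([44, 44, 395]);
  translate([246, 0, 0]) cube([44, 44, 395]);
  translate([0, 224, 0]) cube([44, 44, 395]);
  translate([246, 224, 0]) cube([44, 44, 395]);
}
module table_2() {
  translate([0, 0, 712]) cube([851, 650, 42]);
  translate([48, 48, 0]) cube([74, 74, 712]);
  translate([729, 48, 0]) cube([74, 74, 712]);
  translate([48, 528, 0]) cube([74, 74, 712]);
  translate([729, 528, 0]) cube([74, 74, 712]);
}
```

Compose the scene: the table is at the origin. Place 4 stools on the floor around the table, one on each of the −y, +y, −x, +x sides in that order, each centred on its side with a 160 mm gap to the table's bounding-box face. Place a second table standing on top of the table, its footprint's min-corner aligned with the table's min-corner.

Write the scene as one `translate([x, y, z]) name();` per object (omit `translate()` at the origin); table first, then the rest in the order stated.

table();
translate([661, -428, 0]) stool();
translate([661, 1056, 0]) stool();
translate([-450, 314, 0]) stool();
translate([1772, 314, 0]) stool();
translate([0, 0, 760]) table_2();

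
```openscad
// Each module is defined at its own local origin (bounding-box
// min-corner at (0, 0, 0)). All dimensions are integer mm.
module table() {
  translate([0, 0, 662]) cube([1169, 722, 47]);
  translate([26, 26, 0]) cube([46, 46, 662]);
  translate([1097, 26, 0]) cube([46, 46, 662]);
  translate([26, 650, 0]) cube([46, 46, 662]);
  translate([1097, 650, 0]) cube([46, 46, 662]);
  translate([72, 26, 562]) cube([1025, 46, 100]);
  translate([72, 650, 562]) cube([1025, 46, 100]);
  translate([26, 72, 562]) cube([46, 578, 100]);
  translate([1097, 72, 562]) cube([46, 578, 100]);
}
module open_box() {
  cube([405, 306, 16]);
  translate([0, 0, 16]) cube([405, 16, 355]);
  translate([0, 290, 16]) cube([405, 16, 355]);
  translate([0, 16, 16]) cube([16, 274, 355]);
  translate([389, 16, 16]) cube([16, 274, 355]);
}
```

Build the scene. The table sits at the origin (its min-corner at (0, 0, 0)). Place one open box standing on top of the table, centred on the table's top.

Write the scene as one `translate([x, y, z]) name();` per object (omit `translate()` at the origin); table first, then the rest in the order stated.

table();
translate([382, 208, 709]) open_box();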